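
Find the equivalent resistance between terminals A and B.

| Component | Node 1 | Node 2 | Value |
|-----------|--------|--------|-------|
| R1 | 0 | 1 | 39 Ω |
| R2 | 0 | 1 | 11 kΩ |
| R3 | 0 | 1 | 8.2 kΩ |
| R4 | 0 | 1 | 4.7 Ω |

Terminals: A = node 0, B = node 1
Reduce the network between node 0 (A) and node 1 (B) by series/parallel combination:
  Rp1 = R1 ‖ R2 ‖ R3 ‖ R4 (parallel, all between nodes 0 and 1) = 1/(1/39 + 1/11000 + 1/8200 + 1/4.7) = 4.191 Ω
R_eq = 4.191 Ω

Final answer: 4.191 Ω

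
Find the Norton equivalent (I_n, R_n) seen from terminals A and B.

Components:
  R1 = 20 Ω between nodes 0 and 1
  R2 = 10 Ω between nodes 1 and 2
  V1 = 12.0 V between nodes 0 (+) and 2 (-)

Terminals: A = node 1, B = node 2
Find the Thévenin equivalent first; then I_n = V_th/R_th and R_n = R_th.
Step 1 — V_th is the open-circuit voltage V_A - V_B (nothing connected across the terminals).
Nodal analysis, taking node 2 as the 0 V reference.
Source V1 fixes V_0 = 12 V.
KCL at each unknown node (sum of currents leaving = 0; resistances in Ω):
  Node 1: (V_1 - 12)/20 + (V_1 - 0)/10 = 0
Collecting terms: 0.15 × V_1 = 0.6  =>  V_1 = 4 V
V_th = V_1 - V_2 = 4 - 0 = 4 V
Step 2 — R_th: zero the source — replace V1 by a short circuit (node 2 merges into node 0) — and find the resistance seen between A (node 1) and B (node 0).
Reduce the network between node 1 (A) and node 0 (B) by series/parallel combination:
  Rp1 = R1 ‖ R2 (parallel, both between nodes 0 and 1) = 1/(1/20 + 1/10) = 6.667 Ω
R_th = 6.667 Ω
I_n = V_th/R_th = 4/6.667 = 0.6 A, and R_n = R_th = 6.667 Ω

Final answer: I_n = 0.6 A, R_n = 6.667 Ω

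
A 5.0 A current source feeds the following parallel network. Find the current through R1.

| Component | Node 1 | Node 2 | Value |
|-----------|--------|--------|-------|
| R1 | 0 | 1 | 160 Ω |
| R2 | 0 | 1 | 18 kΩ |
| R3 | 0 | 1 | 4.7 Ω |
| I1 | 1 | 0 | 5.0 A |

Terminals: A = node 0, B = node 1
All resistors sit directly between nodes 0 and 1, so they are in parallel and share one voltage V; the full source current 5 A splits among them.
1/R_par = 1/160 + 1/18000 + 1/4.7 = 0.2191 S  =>  R_par = 4.565 Ω
V = I × R_par = 5 × 4.565 = 22.82 V
I_R1 = V/R1 = 22.82/160 = 0.1426 A

Final answer: 0.1426 A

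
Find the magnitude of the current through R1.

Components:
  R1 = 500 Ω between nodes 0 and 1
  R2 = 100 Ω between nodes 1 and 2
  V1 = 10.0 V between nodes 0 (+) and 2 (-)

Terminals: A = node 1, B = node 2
Nodal analysis, taking node 2 as the 0 V reference.
Source V1 fixes V_0 = 10 V.
KCL at each unknown node (sum of currents leaving = 0; resistances in Ω):
  Node 1: (V_1 - 10)/500 + (V_1 - 0)/100 = 0
Collecting terms: 0.012 × V_1 = 0.02  =>  V_1 = 1.667 V
I_R1 = (V_0 - V_1)/R1 = (10 - 1.667)/500 = 0.01667 A
|I_R1| = 0.01667 A

Final answer: |I_R1| = 0.01667 A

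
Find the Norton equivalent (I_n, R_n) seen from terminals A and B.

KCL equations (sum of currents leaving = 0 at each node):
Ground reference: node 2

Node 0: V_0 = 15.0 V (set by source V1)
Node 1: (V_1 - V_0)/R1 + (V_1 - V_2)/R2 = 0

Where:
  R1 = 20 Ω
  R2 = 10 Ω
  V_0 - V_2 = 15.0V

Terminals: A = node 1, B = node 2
Find the Thévenin equivalent first; then I_n = V_th/R_th and R_n = R_th.
Step 1 — V_th is the open-circuit voltage V_A - V_B (nothing connected across the terminals).
Nodal analysis, taking node 2 as the 0 V reference.
Source V1 fixes V_0 = 15 V.
KCL at each unknown node (sum of currents leaving = 0; resistances in Ω):
  Node 1: (V_1 - 15)/20 + (V_1 - 0)/10 = 0
Collecting terms: 0.15 × V_1 = 0.75  =>  V_1 = 5 V
V_th = V_1 - V_2 = 5 - 0 = 5 V
Step 2 — R_th: zero the source — replace V1 by a short circuit (node 2 merges into node 0) — and find the resistance seen between A (node 1) and B (node 0).
Reduce the network between node 1 (A) and node 0 (B) by series/parallel combination:
  Rp1 = R1 ‖ R2 (parallel, both between nodes 0 and 1) = 1/(1/20 + 1/10) = 6.667 Ω
R_th = 6.667 Ω
I_n = V_th/R_th = 5/6.667 = 0.75 A, and R_n = R_th = 6.667 Ω

Final answer: I_n = 0.75 A, R_n = 6.667 Ω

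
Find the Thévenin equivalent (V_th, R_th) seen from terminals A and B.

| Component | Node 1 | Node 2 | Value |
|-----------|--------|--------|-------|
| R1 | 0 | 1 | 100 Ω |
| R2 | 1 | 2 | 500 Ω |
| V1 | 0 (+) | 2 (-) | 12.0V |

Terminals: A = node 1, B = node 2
Step 1 — V_th is the open-circuit voltage V_A - V_B (nothing connected across the terminals).
Nodal analysis, taking node 2 as the 0 V reference.
Source V1 fixes V_0 = 12 V.
KCL at each unknown node (sum of currents leaving = 0; resistances in Ω):
  Node 1: (V_1 - 12)/100 + (V_1 - 0)/500 = 0
Collecting terms: 0.012 × V_1 = 0.12  =>  V_1 = 10 V
V_th = V_1 - V_2 = 10 - 0 = 10 V
Step 2 — R_th: zero the source — replace V1 by a short circuit (node 2 merges into node 0) — and find the resistance seen between A (node 1) and B (node 0).
Reduce the network between node 1 (A) and node 0 (B) by series/parallel combination:
  Rp1 = R1 ‖ R2 (parallel, both between nodes 0 and 1) = 1/(1/100 + 1/500) = 83.33 Ω
R_th = 83.33 Ω

Final answer: V_th = 10 V, R_th = 83.33 Ω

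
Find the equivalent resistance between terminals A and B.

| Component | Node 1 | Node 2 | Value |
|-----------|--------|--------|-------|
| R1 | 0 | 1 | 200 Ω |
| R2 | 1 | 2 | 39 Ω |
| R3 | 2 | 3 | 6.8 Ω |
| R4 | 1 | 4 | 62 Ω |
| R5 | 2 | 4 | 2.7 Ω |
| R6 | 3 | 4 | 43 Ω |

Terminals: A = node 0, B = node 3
The network is not a plain series/parallel combination. Inject a 1 A test current into terminal A (node 0) and return it from terminal B (node 3); then R_eq = V_A / (1 A).
Nodal analysis, taking node 3 as the 0 V reference.
Current source I_test pushes 1 A into node 0 and draws it out of node 3.
KCL at each unknown node (sum of currents leaving = 0; resistances in Ω):
  Node 0: (V_0 - V_1)/200 - 1 = 0
  Node 1: (V_1 - V_0)/200 + (V_1 - V_2)/39 + (V_1 - V_4)/62 = 0
  Node 2: (V_2 - V_1)/39 + (V_2 - 0)/6.8 + (V_2 - V_4)/2.7 = 0
  Node 4: (V_4 - V_1)/62 + (V_4 - V_2)/2.7 + (V_4 - 0)/43 = 0
Collecting terms (coefficients in siemens):
  0.005·V_0 - 0.005·V_1 = 1
  0.04677·V_1 - 0.005·V_0 - 0.02564·V_2 - 0.01613·V_4 = 0
  0.5431·V_2 - 0.02564·V_1 - 0.3704·V_4 = 0
  0.4098·V_4 - 0.01613·V_1 - 0.3704·V_2 = 0
Solving these 4 simultaneous equations (Gaussian elimination) gives:
  V_0 = 230 V, V_1 = 29.97 V, V_2 = 5.786 V, V_4 = 6.41 V
R_eq = V_0 / 1 A = 230 Ω

Final answer: 230 Ω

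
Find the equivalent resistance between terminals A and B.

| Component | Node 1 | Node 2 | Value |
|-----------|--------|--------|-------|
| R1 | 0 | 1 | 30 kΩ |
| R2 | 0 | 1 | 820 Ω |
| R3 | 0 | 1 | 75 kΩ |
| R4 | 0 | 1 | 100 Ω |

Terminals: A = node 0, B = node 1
Reduce the network between node 0 (A) and node 1 (B) by series/parallel combination:
  Rp1 = R1 ‖ R2 ‖ R3 ‖ R4 (parallel, all between nodes 0 and 1) = 1/(1/30000 + 1/820 + 1/75000 + 1/100) = 88.76 Ω
R_eq = 88.76 Ω

Final answer: 88.76 Ω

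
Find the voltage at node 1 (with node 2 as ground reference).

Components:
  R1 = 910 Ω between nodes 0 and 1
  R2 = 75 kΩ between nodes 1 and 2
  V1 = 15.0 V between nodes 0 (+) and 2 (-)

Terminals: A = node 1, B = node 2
Nodal analysis, taking node 2 as the 0 V reference.
Source V1 fixes V_0 = 15 V.
KCL at each unknown node (sum of currents leaving = 0; resistances in Ω):
  Node 1: (V_1 - 15)/910 + (V_1 - 0)/75000 = 0
Collecting terms: 0.001112 × V_1 = 0.01648  =>  V_1 = 14.82 V
The requested potential is V_1 = 14.82 V.

Final answer: V_1 = 14.82 V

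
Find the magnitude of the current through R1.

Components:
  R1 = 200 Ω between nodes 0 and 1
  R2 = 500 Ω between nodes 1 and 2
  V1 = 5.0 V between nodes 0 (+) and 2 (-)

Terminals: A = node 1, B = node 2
Nodal analysis, taking node 2 as the 0 V reference.
Source V1 fixes V_0 = 5 V.
KCL at each unknown node (sum of currents leaving = 0; resistances in Ω):
  Node 1: (V_1 - 5)/200 + (V_1 - 0)/500 = 0
Collecting terms: 0.007 × V_1 = 0.025  =>  V_1 = 3.571 V
I_R1 = (V_0 - V_1)/R1 = (5 - 3.571)/200 = 0.007143 A
|I_R1| = 0.007143 A

Final answer: |I_R1| = 0.007143 A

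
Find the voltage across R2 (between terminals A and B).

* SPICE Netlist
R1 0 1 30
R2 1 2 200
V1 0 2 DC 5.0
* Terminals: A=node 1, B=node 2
R1 and R2 are in series across V1 (node 0 → node 1 → node 2), and the output A–B is taken across R2, so this is a voltage divider.
Series current: I = V1/(R1 + R2) = 5/(30 + 200) = 5/230 = 0.02174 A
V_R2 = I × R2 = V1 × R2/(R1 + R2) = 5 × 200/230 = 4.348 V

Final answer: 4.348 V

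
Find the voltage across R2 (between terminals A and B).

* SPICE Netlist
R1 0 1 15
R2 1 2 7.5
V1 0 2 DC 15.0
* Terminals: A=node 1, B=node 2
R1 and R2 are in series across V1 (node 0 → node 1 → node 2), and the output A–B is taken across R2, so this is a voltage divider.
Series current: I = V1/(R1 + R2) = 15/(15 + 7.5) = 15/22.5 = 0.6667 A
V_R2 = I × R2 = V1 × R2/(R1 + R2) = 15 × 7.5/22.5 = 5 V

Final answer: 5 V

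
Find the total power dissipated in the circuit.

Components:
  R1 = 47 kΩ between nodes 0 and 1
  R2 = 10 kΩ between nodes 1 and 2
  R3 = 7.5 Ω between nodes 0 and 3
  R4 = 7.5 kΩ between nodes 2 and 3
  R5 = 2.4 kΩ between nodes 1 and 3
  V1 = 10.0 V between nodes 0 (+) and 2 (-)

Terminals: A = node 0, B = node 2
Nodal analysis, taking node 2 as the 0 V reference.
Source V1 fixes V_0 = 10 V.
KCL at each unknown node (sum of currents leaving = 0; resistances in Ω):
  Node 1: (V_1 - 10)/47000 + (V_1 - 0)/10000 + (V_1 - V_3)/2400 = 0
  Node 3: (V_3 - 10)/7.5 + (V_3 - 0)/7500 + (V_3 - V_1)/2400 = 0
Collecting terms (coefficients in siemens):
  0.0005379·V_1 - 0.0004167·V_3 = 0.0002128
  0.1339·V_3 - 0.0004167·V_1 = 1.333
Determinant D = (0.0005379)(0.1339) - (-0.0004167)(-0.0004167) = 0.00007185
V_1 = [(0.0002128)(0.1339) - (-0.0004167)(1.333)]/D = 8.129 V
V_3 = [(0.0005379)(1.333) - (0.0002128)(-0.0004167)]/D = 9.984 V
Power in each resistor, P = (ΔV)²/R:
  P_R1 = (10 - 8.129)²/47000 = 0.00007449 W
  P_R2 = (8.129 - 0)²/10000 = 0.006608 W
  P_R3 = (10 - 9.984)²/7.5 = 0.00003321 W
  P_R4 = (0 - 9.984)²/7500 = 0.01329 W
  P_R5 = (8.129 - 9.984)²/2400 = 0.001434 W
P_total = P_R1 + P_R2 + P_R3 + P_R4 + P_R5 = 0.02144 W

Final answer: 0.02144 W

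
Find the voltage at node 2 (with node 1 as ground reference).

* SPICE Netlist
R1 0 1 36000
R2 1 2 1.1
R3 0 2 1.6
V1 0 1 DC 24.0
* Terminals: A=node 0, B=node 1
Nodal analysis, taking node 1 as the 0 V reference.
Source V1 fixes V_0 = 24 V.
KCL at each unknown node (sum of currents leaving = 0; resistances in Ω):
  Node 2: (V_2 - 0)/1.1 + (V_2 - 24)/1.6 = 0
Collecting terms: 1.534 × V_2 = 15  =>  V_2 = 9.778 V
The requested potential is V_2 = 9.778 V.

Final answer: V_2 = 9.778 V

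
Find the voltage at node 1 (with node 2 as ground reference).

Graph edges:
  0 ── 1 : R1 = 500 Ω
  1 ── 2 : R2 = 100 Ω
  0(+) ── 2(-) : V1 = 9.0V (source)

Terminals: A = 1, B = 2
Nodal analysis, taking node 2 as the 0 V reference.
Source V1 fixes V_0 = 9 V.
KCL at each unknown node (sum of currents leaving = 0; resistances in Ω):
  Node 1: (V_1 - 9)/500 + (V_1 - 0)/100 = 0
Collecting terms: 0.012 × V_1 = 0.018  =>  V_1 = 1.5 V
The requested potential is V_1 = 1.5 V.

Final answer: V_1 = 1.5 V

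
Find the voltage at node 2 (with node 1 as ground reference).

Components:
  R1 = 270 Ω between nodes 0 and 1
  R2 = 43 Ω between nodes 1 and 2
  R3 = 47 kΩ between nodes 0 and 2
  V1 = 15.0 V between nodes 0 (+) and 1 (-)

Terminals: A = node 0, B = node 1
Nodal analysis, taking node 1 as the 0 V reference.
Source V1 fixes V_0 = 15 V.
KCL at each unknown node (sum of currents leaving = 0; resistances in Ω):
  Node 2: (V_2 - 0)/43 + (V_2 - 15)/47000 = 0
Collecting terms: 0.02328 × V_2 = 0.0003191  =>  V_2 = 0.01371 V
The requested potential is V_2 = 0.01371 V.

Final answer: V_2 = 0.01371 V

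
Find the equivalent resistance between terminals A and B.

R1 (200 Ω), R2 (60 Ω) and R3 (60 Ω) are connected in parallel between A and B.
Reduce the network between node 0 (A) and node 1 (B) by series/parallel combination:
  Rp1 = R1 ‖ R2 ‖ R3 (parallel, all between nodes 0 and 1) = 1/(1/200 + 1/60 + 1/60) = 26.09 Ω
R_eq = 26.09 Ω

Final answer: 26.09 Ω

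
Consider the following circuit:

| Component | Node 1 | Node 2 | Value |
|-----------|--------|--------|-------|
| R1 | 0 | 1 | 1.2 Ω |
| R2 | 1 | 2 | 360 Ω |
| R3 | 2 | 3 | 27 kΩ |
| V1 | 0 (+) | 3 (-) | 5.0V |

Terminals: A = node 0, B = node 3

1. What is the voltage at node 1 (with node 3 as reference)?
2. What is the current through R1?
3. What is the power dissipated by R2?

Nodal analysis, taking node 3 as the 0 V reference.
Source V1 fixes V_0 = 5 V.
KCL at each unknown node (sum of currents leaving = 0; resistances in Ω):
  Node 1: (V_1 - 5)/1.2 + (V_1 - V_2)/360 = 0
  Node 2: (V_2 - V_1)/360 + (V_2 - 0)/27000 = 0
Collecting terms (coefficients in siemens):
  0.8361·V_1 - 0.002778·V_2 = 4.167
  0.002815·V_2 - 0.002778·V_1 = 0
Determinant D = (0.8361)(0.002815) - (-0.002778)(-0.002778) = 0.002346
V_1 = [(4.167)(0.002815) - (-0.002778)(0)]/D = 5 V
V_2 = [(0.8361)(0) - (4.167)(-0.002778)]/D = 4.934 V
Part 1:
  Read off the nodal solution: V_1 = 5 V
Part 2:
  I_R1 = (V_0 - V_1)/R1 = (5 - 5)/1.2 = 0.0001827 A
  Magnitude: I_R1 = 0.0001827 A
Part 3:
  I_R2 = (V_1 - V_2)/R2 = (5 - 4.934)/360 = 0.0001827 A
  P_R2 = I_R2² × R2 = (0.0001827)² × 360 = 0.00001202 W

Final answers:
1. V_1 = 5 V
2. I_R1 = 0.0001827 A
3. P_R2 = 1.202e-05 W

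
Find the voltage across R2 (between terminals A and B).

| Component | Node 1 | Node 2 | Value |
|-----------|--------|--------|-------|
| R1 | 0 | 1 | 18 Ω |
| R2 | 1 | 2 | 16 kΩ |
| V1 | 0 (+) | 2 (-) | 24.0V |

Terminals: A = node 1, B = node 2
R1 and R2 are in series across V1 (node 0 → node 1 → node 2), and the output A–B is taken across R2, so this is a voltage divider.
Series current: I = V1/(R1 + R2) = 24/(18 + 16000) = 24/16020 = 0.001498 A
V_R2 = I × R2 = V1 × R2/(R1 + R2) = 24 × 16000/16020 = 23.97 V

Final answer: 23.97 V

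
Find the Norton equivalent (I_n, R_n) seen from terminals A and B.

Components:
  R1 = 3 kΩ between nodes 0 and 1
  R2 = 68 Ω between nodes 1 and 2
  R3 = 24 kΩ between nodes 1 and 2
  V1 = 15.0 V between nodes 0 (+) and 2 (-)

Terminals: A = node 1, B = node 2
Find the Thévenin equivalent first; then I_n = V_th/R_th and R_n = R_th.
Step 1 — V_th is the open-circuit voltage V_A - V_B (nothing connected across the terminals).
Nodal analysis, taking node 2 as the 0 V reference.
Source V1 fixes V_0 = 15 V.
KCL at each unknown node (sum of currents leaving = 0; resistances in Ω):
  Node 1: (V_1 - 15)/3000 + (V_1 - 0)/68 + (V_1 - 0)/24000 = 0
Collecting terms: 0.01508 × V_1 = 0.005  =>  V_1 = 0.3315 V
V_th = V_1 - V_2 = 0.3315 - 0 = 0.3315 V
Step 2 — R_th: zero the source — replace V1 by a short circuit (node 2 merges into node 0) — and find the resistance seen between A (node 1) and B (node 0).
Reduce the network between node 1 (A) and node 0 (B) by series/parallel combination:
  Rp1 = R1 ‖ R2 ‖ R3 (parallel, all between nodes 0 and 1) = 1/(1/3000 + 1/68 + 1/24000) = 66.31 Ω
R_th = 66.31 Ω
I_n = V_th/R_th = 0.3315/66.31 = 0.005 A, and R_n = R_th = 66.31 Ω

Final answer: I_n = 0.005 A, R_n = 66.31 Ω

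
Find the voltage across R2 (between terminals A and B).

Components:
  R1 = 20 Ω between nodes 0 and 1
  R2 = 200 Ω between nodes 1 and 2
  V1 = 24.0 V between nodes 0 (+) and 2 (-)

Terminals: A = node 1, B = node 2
R1 and R2 are in series across V1 (node 0 → node 1 → node 2), and the output A–B is taken across R2, so this is a voltage divider.
Series current: I = V1/(R1 + R2) = 24/(20 + 200) = 24/220 = 0.1091 A
V_R2 = I × R2 = V1 × R2/(R1 + R2) = 24 × 200/220 = 21.82 V

Final answer: 21.82 V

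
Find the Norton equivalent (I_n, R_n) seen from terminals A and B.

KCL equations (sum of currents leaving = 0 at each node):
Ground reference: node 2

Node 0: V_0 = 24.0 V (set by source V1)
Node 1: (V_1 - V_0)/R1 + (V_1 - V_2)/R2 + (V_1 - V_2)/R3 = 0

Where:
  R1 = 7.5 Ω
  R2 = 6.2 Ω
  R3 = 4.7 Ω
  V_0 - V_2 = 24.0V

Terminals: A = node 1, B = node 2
Find the Thévenin equivalent first; then I_n = V_th/R_th and R_n = R_th.
Step 1 — V_th is the open-circuit voltage V_A - V_B (nothing connected across the terminals).
Nodal analysis, taking node 2 as the 0 V reference.
Source V1 fixes V_0 = 24 V.
KCL at each unknown node (sum of currents leaving = 0; resistances in Ω):
  Node 1: (V_1 - 24)/7.5 + (V_1 - 0)/6.2 + (V_1 - 0)/4.7 = 0
Collecting terms: 0.5074 × V_1 = 3.2  =>  V_1 = 6.307 V
V_th = V_1 - V_2 = 6.307 - 0 = 6.307 V
Step 2 — R_th: zero the source — replace V1 by a short circuit (node 2 merges into node 0) — and find the resistance seen between A (node 1) and B (node 0).
Reduce the network between node 1 (A) and node 0 (B) by series/parallel combination:
  Rp1 = R1 ‖ R2 ‖ R3 (parallel, all between nodes 0 and 1) = 1/(1/7.5 + 1/6.2 + 1/4.7) = 1.971 Ω
R_th = 1.971 Ω
I_n = V_th/R_th = 6.307/1.971 = 3.2 A, and R_n = R_th = 1.971 Ω

Final answer: I_n = 3.2 A, R_n = 1.971 Ω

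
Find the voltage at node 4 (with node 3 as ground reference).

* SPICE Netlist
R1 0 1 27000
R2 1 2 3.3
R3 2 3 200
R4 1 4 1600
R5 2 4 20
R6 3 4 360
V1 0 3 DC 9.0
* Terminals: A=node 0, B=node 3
Nodal analysis, taking node 3 as the 0 V reference.
Source V1 fixes V_0 = 9 V.
KCL at each unknown node (sum of currents leaving = 0; resistances in Ω):
  Node 1: (V_1 - 9)/27000 + (V_1 - V_2)/3.3 + (V_1 - V_4)/1600 = 0
  Node 2: (V_2 - V_1)/3.3 + (V_2 - 0)/200 + (V_2 - V_4)/20 = 0
  Node 4: (V_4 - V_1)/1600 + (V_4 - V_2)/20 + (V_4 - 0)/360 = 0
Collecting terms (coefficients in siemens):
  0.3037·V_1 - 0.303·V_2 - 0.000625·V_4 = 0.0003333
  0.358·V_2 - 0.303·V_1 - 0.05·V_4 = 0
  0.0534·V_4 - 0.000625·V_1 - 0.05·V_2 = 0
Solving these 3 simultaneous equations (Gaussian elimination) gives:
  V_1 = 0.04454 V, V_2 = 0.04345 V, V_4 = 0.0412 V
The requested potential is V_4 = 0.0412 V.

Final answer: V_4 = 0.0412 V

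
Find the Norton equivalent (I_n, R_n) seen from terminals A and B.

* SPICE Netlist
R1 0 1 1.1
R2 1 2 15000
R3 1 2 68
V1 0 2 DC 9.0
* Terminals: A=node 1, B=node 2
Find the Thévenin equivalent first; then I_n = V_th/R_th and R_n = R_th.
Step 1 — V_th is the open-circuit voltage V_A - V_B (nothing connected across the terminals).
Nodal analysis, taking node 2 as the 0 V reference.
Source V1 fixes V_0 = 9 V.
KCL at each unknown node (sum of currents leaving = 0; resistances in Ω):
  Node 1: (V_1 - 9)/1.1 + (V_1 - 0)/15000 + (V_1 - 0)/68 = 0
Collecting terms: 0.9239 × V_1 = 8.182  =>  V_1 = 8.856 V
V_th = V_1 - V_2 = 8.856 - 0 = 8.856 V
Step 2 — R_th: zero the source — replace V1 by a short circuit (node 2 merges into node 0) — and find the resistance seen between A (node 1) and B (node 0).
Reduce the network between node 1 (A) and node 0 (B) by series/parallel combination:
  Rp1 = R1 ‖ R2 ‖ R3 (parallel, all between nodes 0 and 1) = 1/(1/1.1 + 1/15000 + 1/68) = 1.082 Ω
R_th = 1.082 Ω
I_n = V_th/R_th = 8.856/1.082 = 8.182 A, and R_n = R_th = 1.082 Ω

Final answer: I_n = 8.182 A, R_n = 1.082 Ω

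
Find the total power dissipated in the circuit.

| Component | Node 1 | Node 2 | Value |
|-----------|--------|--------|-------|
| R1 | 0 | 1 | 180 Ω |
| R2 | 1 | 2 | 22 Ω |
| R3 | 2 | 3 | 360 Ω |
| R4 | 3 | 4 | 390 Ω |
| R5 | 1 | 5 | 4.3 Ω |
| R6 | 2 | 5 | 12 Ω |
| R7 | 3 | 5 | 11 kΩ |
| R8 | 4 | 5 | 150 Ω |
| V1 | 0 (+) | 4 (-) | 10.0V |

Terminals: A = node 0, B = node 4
Nodal analysis, taking node 4 as the 0 V reference.
Source V1 fixes V_0 = 10 V.
KCL at each unknown node (sum of currents leaving = 0; resistances in Ω):
  Node 1: (V_1 - 10)/180 + (V_1 - V_2)/22 + (V_1 - V_5)/4.3 = 0
  Node 2: (V_2 - V_1)/22 + (V_2 - V_3)/360 + (V_2 - V_5)/12 = 0
  Node 3: (V_3 - V_2)/360 + (V_3 - 0)/390 + (V_3 - V_5)/11000 = 0
  Node 5: (V_5 - V_1)/4.3 + (V_5 - V_2)/12 + (V_5 - V_3)/11000 + (V_5 - 0)/150 = 0
Collecting terms (coefficients in siemens):
  0.2836·V_1 - 0.04545·V_2 - 0.2326·V_5 = 0.05556
  0.1316·V_2 - 0.04545·V_1 - 0.002778·V_3 - 0.08333·V_5 = 0
  0.005433·V_3 - 0.002778·V_2 - 0.00009091·V_5 = 0
  0.3226·V_5 - 0.2326·V_1 - 0.08333·V_2 - 0.00009091·V_3 = 0
Solving these 4 simultaneous equations (Gaussian elimination) gives:
  V_1 = 4.161 V, V_2 = 4.044 V, V_3 = 2.136 V, V_5 = 4.044 V
Power in each resistor, P = (ΔV)²/R:
  P_R1 = (10 - 4.161)²/180 = 0.1894 W
  P_R2 = (4.161 - 4.044)²/22 = 0.0006187 W
  P_R3 = (4.044 - 2.136)²/360 = 0.01012 W
  P_R4 = (2.136 - 0)²/390 = 0.01169 W
  P_R5 = (4.161 - 4.044)²/4.3 = 0.003166 W
  P_R6 = (4.044 - 4.044)²/12 = 0.000000000009887 W
  P_R7 = (2.136 - 4.044)²/11000 = 0.0003312 W
  P_R8 = (0 - 4.044)²/150 = 0.109 W
P_total = P_R1 + P_R2 + P_R3 + P_R4 + P_R5 + P_R6 + P_R7 + P_R8 = 0.3244 W

Final answer: 0.3244 W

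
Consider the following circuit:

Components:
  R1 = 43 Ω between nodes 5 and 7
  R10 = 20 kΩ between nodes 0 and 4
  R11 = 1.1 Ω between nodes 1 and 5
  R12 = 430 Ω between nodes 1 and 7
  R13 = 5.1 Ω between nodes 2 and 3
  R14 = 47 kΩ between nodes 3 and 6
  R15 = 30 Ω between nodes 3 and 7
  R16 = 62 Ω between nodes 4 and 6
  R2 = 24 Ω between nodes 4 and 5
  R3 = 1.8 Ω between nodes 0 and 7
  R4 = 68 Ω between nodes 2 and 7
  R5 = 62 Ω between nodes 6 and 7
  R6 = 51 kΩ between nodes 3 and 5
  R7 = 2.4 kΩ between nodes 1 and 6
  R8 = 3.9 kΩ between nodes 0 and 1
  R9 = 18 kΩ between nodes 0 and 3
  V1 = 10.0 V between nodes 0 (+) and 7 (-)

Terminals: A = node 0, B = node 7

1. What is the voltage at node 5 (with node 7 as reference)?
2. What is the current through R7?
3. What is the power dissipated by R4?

Nodal analysis, taking node 7 as the 0 V reference.
Source V1 fixes V_0 = 10 V.
KCL at each unknown node (sum of currents leaving = 0; resistances in Ω):
  Node 1: (V_1 - V_6)/2400 + (V_1 - 10)/3900 + (V_1 - V_5)/1.1 + (V_1 - 0)/430 = 0
  Node 2: (V_2 - 0)/68 + (V_2 - V_3)/5.1 = 0
  Node 3: (V_3 - V_5)/51000 + (V_3 - 10)/18000 + (V_3 - V_2)/5.1 + (V_3 - V_6)/47000 + (V_3 - 0)/30 = 0
  Node 4: (V_4 - V_5)/24 + (V_4 - 10)/20000 + (V_4 - V_6)/62 = 0
  Node 5: (V_5 - 0)/43 + (V_5 - V_4)/24 + (V_5 - V_3)/51000 + (V_5 - V_1)/1.1 = 0
  Node 6: (V_6 - 0)/62 + (V_6 - V_1)/2400 + (V_6 - V_3)/47000 + (V_6 - V_4)/62 = 0
Collecting terms (coefficients in siemens):
  0.9121·V_1 - 0.9091·V_5 - 0.0004167·V_6 = 0.002564
  0.2108·V_2 - 0.1961·V_3 = 0
  0.2295·V_3 - 0.1961·V_2 - 0.00001961·V_5 - 0.00002128·V_6 = 0.0005556
  0.05785·V_4 - 0.04167·V_5 - 0.01613·V_6 = 0.0005
  0.974·V_5 - 0.9091·V_1 - 0.00001961·V_3 - 0.04167·V_4 = 0
  0.0327·V_6 - 0.0004167·V_1 - 0.00002128·V_3 - 0.01613·V_4 = 0
Solving these 6 simultaneous equations (Gaussian elimination) gives:
  V_1 = 0.09332 V, V_2 = 0.01102 V, V_3 = 0.01185 V, V_4 = 0.08623 V
  V_5 = 0.09078 V, V_6 = 0.04373 V
Part 1:
  Read off the nodal solution: V_5 = 0.09078 V
Part 2:
  I_R7 = (V_1 - V_6)/R7 = (0.09332 - 0.04373)/2400 = 0.00002066 A
  Magnitude: I_R7 = 0.00002066 A
Part 3:
  I_R4 = (V_2 - V_7)/R4 = (0.01102 - 0)/68 = 0.0001621 A
  P_R4 = I_R4² × R4 = (0.0001621)² × 68 = 0.000001787 W

Final answers:
1. V_5 = 0.09078 V
2. I_R7 = 2.066e-05 A
3. P_R4 = 1.787e-06 W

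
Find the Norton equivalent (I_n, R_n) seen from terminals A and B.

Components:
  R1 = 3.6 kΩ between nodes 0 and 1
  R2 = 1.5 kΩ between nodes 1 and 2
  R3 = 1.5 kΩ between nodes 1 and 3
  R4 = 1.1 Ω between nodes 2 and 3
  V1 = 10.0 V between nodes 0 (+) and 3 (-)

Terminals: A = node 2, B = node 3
Find the Thévenin equivalent first; then I_n = V_th/R_th and R_n = R_th.
Step 1 — V_th is the open-circuit voltage V_A - V_B (nothing connected across the terminals).
Nodal analysis, taking node 3 as the 0 V reference.
Source V1 fixes V_0 = 10 V.
KCL at each unknown node (sum of currents leaving = 0; resistances in Ω):
  Node 1: (V_1 - 10)/3600 + (V_1 - V_2)/1500 + (V_1 - 0)/1500 = 0
  Node 2: (V_2 - V_1)/1500 + (V_2 - 0)/1.1 = 0
Collecting terms (coefficients in siemens):
  0.001611·V_1 - 0.0006667·V_2 = 0.002778
  0.9098·V_2 - 0.0006667·V_1 = 0
Determinant D = (0.001611)(0.9098) - (-0.0006667)(-0.0006667) = 0.001465
V_1 = [(0.002778)(0.9098) - (-0.0006667)(0)]/D = 1.725 V
V_2 = [(0.001611)(0) - (0.002778)(-0.0006667)]/D = 0.001264 V
V_th = V_2 - V_3 = 0.001264 - 0 = 0.001264 V
Step 2 — R_th: zero the source — replace V1 by a short circuit (node 3 merges into node 0) — and find the resistance seen between A (node 2) and B (node 0).
Reduce the network between node 2 (A) and node 0 (B) by series/parallel combination:
  Rp1 = R1 ‖ R3 (parallel, both between nodes 0 and 1) = 1/(1/3600 + 1/1500) = 1059 Ω
  Rs1 = R2 + Rp1 (series, joined only at node 1) = 1500 + 1059 = 2559 Ω
  Rp2 = R4 ‖ Rs1 (parallel, both between nodes 0 and 2) = 1/(1/1.1 + 1/2559) = 1.1 Ω
R_th = 1.1 Ω
I_n = V_th/R_th = 0.001264/1.1 = 0.001149 A, and R_n = R_th = 1.1 Ω

Final answer: I_n = 0.001149 A, R_n = 1.1 Ω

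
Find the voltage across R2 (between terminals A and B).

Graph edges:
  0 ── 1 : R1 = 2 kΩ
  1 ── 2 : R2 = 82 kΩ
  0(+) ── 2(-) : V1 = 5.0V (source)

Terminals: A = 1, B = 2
R1 and R2 are in series across V1 (node 0 → node 1 → node 2), and the output A–B is taken across R2, so this is a voltage divider.
Series current: I = V1/(R1 + R2) = 5/(2000 + 82000) = 5/84000 = 0.00005952 A
V_R2 = I × R2 = V1 × R2/(R1 + R2) = 5 × 82000/84000 = 4.881 V

Final answer: 4.881 V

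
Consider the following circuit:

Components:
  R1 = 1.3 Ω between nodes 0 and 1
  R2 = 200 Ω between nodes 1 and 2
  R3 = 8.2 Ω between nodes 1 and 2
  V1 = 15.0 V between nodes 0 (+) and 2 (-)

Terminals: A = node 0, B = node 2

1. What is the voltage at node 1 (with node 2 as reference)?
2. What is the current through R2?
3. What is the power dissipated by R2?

Nodal analysis, taking node 2 as the 0 V reference.
Source V1 fixes V_0 = 15 V.
KCL at each unknown node (sum of currents leaving = 0; resistances in Ω):
  Node 1: (V_1 - 15)/1.3 + (V_1 - 0)/200 + (V_1 - 0)/8.2 = 0
Collecting terms: 0.8962 × V_1 = 11.54  =>  V_1 = 12.88 V
Part 1:
  Read off the nodal solution: V_1 = 12.88 V
Part 2:
  I_R2 = (V_1 - V_2)/R2 = (12.88 - 0)/200 = 0.06438 A
  Magnitude: I_R2 = 0.06438 A
Part 3:
  I_R2 = (V_1 - V_2)/R2 = (12.88 - 0)/200 = 0.06438 A
  P_R2 = I_R2² × R2 = (0.06438)² × 200 = 0.8288 W

Final answers:
1. V_1 = 12.88 V
2. I_R2 = 0.06438 A
3. P_R2 = 0.8288 W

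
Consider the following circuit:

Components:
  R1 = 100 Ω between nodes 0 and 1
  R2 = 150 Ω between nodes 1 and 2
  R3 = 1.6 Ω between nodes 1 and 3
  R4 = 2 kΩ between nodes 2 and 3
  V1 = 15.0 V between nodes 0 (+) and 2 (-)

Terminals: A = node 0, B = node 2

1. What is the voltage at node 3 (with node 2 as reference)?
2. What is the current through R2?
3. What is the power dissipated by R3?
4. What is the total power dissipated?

Nodal analysis, taking node 2 as the 0 V reference.
Source V1 fixes V_0 = 15 V.
KCL at each unknown node (sum of currents leaving = 0; resistances in Ω):
  Node 1: (V_1 - 15)/100 + (V_1 - 0)/150 + (V_1 - V_3)/1.6 = 0
  Node 3: (V_3 - V_1)/1.6 + (V_3 - 0)/2000 = 0
Collecting terms (coefficients in siemens):
  0.6417·V_1 - 0.625·V_3 = 0.15
  0.6255·V_3 - 0.625·V_1 = 0
Determinant D = (0.6417)(0.6255) - (-0.625)(-0.625) = 0.01074
V_1 = [(0.15)(0.6255) - (-0.625)(0)]/D = 8.738 V
V_3 = [(0.6417)(0) - (0.15)(-0.625)]/D = 8.731 V
Part 1:
  Read off the nodal solution: V_3 = 8.731 V
Part 2:
  I_R2 = (V_1 - V_2)/R2 = (8.738 - 0)/150 = 0.05825 A
  Magnitude: I_R2 = 0.05825 A
Part 3:
  I_R3 = (V_1 - V_3)/R3 = (8.738 - 8.731)/1.6 = 0.004366 A
  P_R3 = I_R3² × R3 = (0.004366)² × 1.6 = 0.00003049 W
Part 4:
  Power in each resistor, P = (ΔV)²/R:
    P_R1 = (15 - 8.738)²/100 = 0.3921 W
    P_R2 = (8.738 - 0)²/150 = 0.509 W
    P_R3 = (8.738 - 8.731)²/1.6 = 0.00003049 W
    P_R4 = (0 - 8.731)²/2000 = 0.03812 W
  P_total = P_R1 + P_R2 + P_R3 + P_R4 = 0.9393 W

Final answers:
1. V_3 = 8.731 V
2. I_R2 = 0.05825 A
3. P_R3 = 3.049e-05 W
4. P_total = 0.9393 W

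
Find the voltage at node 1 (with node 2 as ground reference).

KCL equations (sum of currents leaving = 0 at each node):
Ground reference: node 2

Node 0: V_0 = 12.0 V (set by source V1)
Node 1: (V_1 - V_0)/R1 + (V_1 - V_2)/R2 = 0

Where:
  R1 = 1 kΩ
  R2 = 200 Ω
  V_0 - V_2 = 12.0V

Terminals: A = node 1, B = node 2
Nodal analysis, taking node 2 as the 0 V reference.
Source V1 fixes V_0 = 12 V.
KCL at each unknown node (sum of currents leaving = 0; resistances in Ω):
  Node 1: (V_1 - 12)/1000 + (V_1 - 0)/200 = 0
Collecting terms: 0.006 × V_1 = 0.012  =>  V_1 = 2 V
The requested potential is V_1 = 2 V.

Final answer: V_1 = 2 V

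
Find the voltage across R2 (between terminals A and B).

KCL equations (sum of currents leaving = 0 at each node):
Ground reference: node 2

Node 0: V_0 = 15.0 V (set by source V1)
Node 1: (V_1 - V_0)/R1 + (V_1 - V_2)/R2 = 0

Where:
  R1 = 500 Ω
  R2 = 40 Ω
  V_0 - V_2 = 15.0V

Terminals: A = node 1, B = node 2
R1 and R2 are in series across V1 (node 0 → node 1 → node 2), and the output A–B is taken across R2, so this is a voltage divider.
Series current: I = V1/(R1 + R2) = 15/(500 + 40) = 15/540 = 0.02778 A
V_R2 = I × R2 = V1 × R2/(R1 + R2) = 15 × 40/540 = 1.111 V

Final answer: 1.111 V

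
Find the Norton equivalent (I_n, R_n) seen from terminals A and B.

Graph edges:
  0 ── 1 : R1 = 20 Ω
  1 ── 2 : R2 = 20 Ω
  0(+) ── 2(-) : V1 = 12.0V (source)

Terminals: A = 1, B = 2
Find the Thévenin equivalent first; then I_n = V_th/R_th and R_n = R_th.
Step 1 — V_th is the open-circuit voltage V_A - V_B (nothing connected across the terminals).
Nodal analysis, taking node 2 as the 0 V reference.
Source V1 fixes V_0 = 12 V.
KCL at each unknown node (sum of currents leaving = 0; resistances in Ω):
  Node 1: (V_1 - 12)/20 + (V_1 - 0)/20 = 0
Collecting terms: 0.1 × V_1 = 0.6  =>  V_1 = 6 V
V_th = V_1 - V_2 = 6 - 0 = 6 V
Step 2 — R_th: zero the source — replace V1 by a short circuit (node 2 merges into node 0) — and find the resistance seen between A (node 1) and B (node 0).
Reduce the network between node 1 (A) and node 0 (B) by series/parallel combination:
  Rp1 = R1 ‖ R2 (parallel, both between nodes 0 and 1) = 1/(1/20 + 1/20) = 10 Ω
R_th = 10 Ω
I_n = V_th/R_th = 6/10 = 0.6 A, and R_n = R_th = 10 Ω

Final answer: I_n = 0.6 A, R_n = 10 Ω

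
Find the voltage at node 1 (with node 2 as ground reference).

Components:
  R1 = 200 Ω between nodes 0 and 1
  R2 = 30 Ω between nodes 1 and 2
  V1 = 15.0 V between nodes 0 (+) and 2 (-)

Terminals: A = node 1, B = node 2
Nodal analysis, taking node 2 as the 0 V reference.
Source V1 fixes V_0 = 15 V.
KCL at each unknown node (sum of currents leaving = 0; resistances in Ω):
  Node 1: (V_1 - 15)/200 + (V_1 - 0)/30 = 0
Collecting terms: 0.03833 × V_1 = 0.075  =>  V_1 = 1.957 V
The requested potential is V_1 = 1.957 V.

Final answer: V_1 = 1.957 V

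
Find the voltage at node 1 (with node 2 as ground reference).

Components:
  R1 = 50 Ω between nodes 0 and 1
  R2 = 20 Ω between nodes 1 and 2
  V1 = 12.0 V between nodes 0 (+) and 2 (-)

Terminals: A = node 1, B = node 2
Nodal analysis, taking node 2 as the 0 V reference.
Source V1 fixes V_0 = 12 V.
KCL at each unknown node (sum of currents leaving = 0; resistances in Ω):
  Node 1: (V_1 - 12)/50 + (V_1 - 0)/20 = 0
Collecting terms: 0.07 × V_1 = 0.24  =>  V_1 = 3.429 V
The requested potential is V_1 = 3.429 V.

Final answer: V_1 = 3.429 V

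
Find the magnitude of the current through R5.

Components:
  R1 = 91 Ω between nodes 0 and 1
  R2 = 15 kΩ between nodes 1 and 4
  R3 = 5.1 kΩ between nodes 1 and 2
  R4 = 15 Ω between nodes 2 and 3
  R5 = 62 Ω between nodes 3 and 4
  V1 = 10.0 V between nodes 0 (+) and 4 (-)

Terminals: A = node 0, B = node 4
Nodal analysis, taking node 4 as the 0 V reference.
Source V1 fixes V_0 = 10 V.
KCL at each unknown node (sum of currents leaving = 0; resistances in Ω):
  Node 1: (V_1 - 10)/91 + (V_1 - 0)/15000 + (V_1 - V_2)/5100 = 0
  Node 2: (V_2 - V_1)/5100 + (V_2 - V_3)/15 = 0
  Node 3: (V_3 - V_2)/15 + (V_3 - 0)/62 = 0
Collecting terms (coefficients in siemens):
  0.01125·V_1 - 0.0001961·V_2 = 0.1099
  0.06686·V_2 - 0.0001961·V_1 - 0.06667·V_3 = 0
  0.0828·V_3 - 0.06667·V_2 = 0
Solving these 3 simultaneous equations (Gaussian elimination) gives:
  V_1 = 9.769 V, V_2 = 0.1453 V, V_3 = 0.117 V
I_R5 = (V_3 - V_4)/R5 = (0.117 - 0)/62 = 0.001887 A
|I_R5| = 0.001887 A

Final answer: |I_R5| = 0.001887 A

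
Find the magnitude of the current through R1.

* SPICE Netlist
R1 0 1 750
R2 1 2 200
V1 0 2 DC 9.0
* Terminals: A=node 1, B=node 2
Nodal analysis, taking node 2 as the 0 V reference.
Source V1 fixes V_0 = 9 V.
KCL at each unknown node (sum of currents leaving = 0; resistances in Ω):
  Node 1: (V_1 - 9)/750 + (V_1 - 0)/200 = 0
Collecting terms: 0.006333 × V_1 = 0.012  =>  V_1 = 1.895 V
I_R1 = (V_0 - V_1)/R1 = (9 - 1.895)/750 = 0.009474 A
|I_R1| = 0.009474 A

Final answer: |I_R1| = 0.009474 A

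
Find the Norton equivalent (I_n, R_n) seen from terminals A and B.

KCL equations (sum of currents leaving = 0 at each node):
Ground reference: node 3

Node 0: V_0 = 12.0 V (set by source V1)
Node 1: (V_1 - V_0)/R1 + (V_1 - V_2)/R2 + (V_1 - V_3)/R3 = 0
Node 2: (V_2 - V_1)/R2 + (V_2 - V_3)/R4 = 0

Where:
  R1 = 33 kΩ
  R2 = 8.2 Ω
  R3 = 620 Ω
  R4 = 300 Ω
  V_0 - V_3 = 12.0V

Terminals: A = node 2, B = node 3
Find the Thévenin equivalent first; then I_n = V_th/R_th and R_n = R_th.
Step 1 — V_th is the open-circuit voltage V_A - V_B (nothing connected across the terminals).
Nodal analysis, taking node 3 as the 0 V reference.
Source V1 fixes V_0 = 12 V.
KCL at each unknown node (sum of currents leaving = 0; resistances in Ω):
  Node 1: (V_1 - 12)/33000 + (V_1 - V_2)/8.2 + (V_1 - 0)/620 = 0
  Node 2: (V_2 - V_1)/8.2 + (V_2 - 0)/300 = 0
Collecting terms (coefficients in siemens):
  0.1236·V_1 - 0.122·V_2 = 0.0003636
  0.1253·V_2 - 0.122·V_1 = 0
Determinant D = (0.1236)(0.1253) - (-0.122)(-0.122) = 0.0006124
V_1 = [(0.0003636)(0.1253) - (-0.122)(0)]/D = 0.0744 V
V_2 = [(0.1236)(0) - (0.0003636)(-0.122)]/D = 0.07242 V
V_th = V_2 - V_3 = 0.07242 - 0 = 0.07242 V
Step 2 — R_th: zero the source — replace V1 by a short circuit (node 3 merges into node 0) — and find the resistance seen between A (node 2) and B (node 0).
Reduce the network between node 2 (A) and node 0 (B) by series/parallel combination:
  Rp1 = R1 ‖ R3 (parallel, both between nodes 0 and 1) = 1/(1/33000 + 1/620) = 608.6 Ω
  Rs1 = R2 + Rp1 (series, joined only at node 1) = 8.2 + 608.6 = 616.8 Ω
  Rp2 = R4 ‖ Rs1 (parallel, both between nodes 0 and 2) = 1/(1/300 + 1/616.8) = 201.8 Ω
R_th = 201.8 Ω
I_n = V_th/R_th = 0.07242/201.8 = 0.0003588 A, and R_n = R_th = 201.8 Ω

Final answer: I_n = 0.0003588 A, R_n = 201.8 Ω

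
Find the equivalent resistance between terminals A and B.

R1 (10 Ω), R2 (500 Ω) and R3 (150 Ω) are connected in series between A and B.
Reduce the network between node 0 (A) and node 3 (B) by series/parallel combination:
  Rs1 = R1 + R2 (series, joined only at node 1) = 10 + 500 = 510 Ω
  Rs2 = R3 + Rs1 (series, joined only at node 2) = 150 + 510 = 660 Ω
R_eq = 660 Ω

Final answer: 660 Ω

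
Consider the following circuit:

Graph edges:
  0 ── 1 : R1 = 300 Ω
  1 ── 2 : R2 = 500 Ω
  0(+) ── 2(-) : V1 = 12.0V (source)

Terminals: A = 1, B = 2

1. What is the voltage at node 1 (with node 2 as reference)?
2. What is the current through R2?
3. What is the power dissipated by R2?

Nodal analysis, taking node 2 as the 0 V reference.
Source V1 fixes V_0 = 12 V.
KCL at each unknown node (sum of currents leaving = 0; resistances in Ω):
  Node 1: (V_1 - 12)/300 + (V_1 - 0)/500 = 0
Collecting terms: 0.005333 × V_1 = 0.04  =>  V_1 = 7.5 V
Part 1:
  Read off the nodal solution: V_1 = 7.5 V
Part 2:
  I_R2 = (V_1 - V_2)/R2 = (7.5 - 0)/500 = 0.015 A
  Magnitude: I_R2 = 0.015 A
Part 3:
  I_R2 = (V_1 - V_2)/R2 = (7.5 - 0)/500 = 0.015 A
  P_R2 = I_R2² × R2 = (0.015)² × 500 = 0.1125 W

Final answers:
1. V_1 = 7.5 V
2. I_R2 = 0.015 A
3. P_R2 = 0.1125 W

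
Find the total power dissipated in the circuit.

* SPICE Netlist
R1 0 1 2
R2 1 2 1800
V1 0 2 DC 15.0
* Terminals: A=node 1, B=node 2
Nodal analysis, taking node 2 as the 0 V reference.
Source V1 fixes V_0 = 15 V.
KCL at each unknown node (sum of currents leaving = 0; resistances in Ω):
  Node 1: (V_1 - 15)/2 + (V_1 - 0)/1800 = 0
Collecting terms: 0.5006 × V_1 = 7.5  =>  V_1 = 14.98 V
Power in each resistor, P = (ΔV)²/R:
  P_R1 = (15 - 14.98)²/2 = 0.0001386 W
  P_R2 = (14.98 - 0)²/1800 = 0.1247 W
P_total = P_R1 + P_R2 = 0.1249 W

Final answer: 0.1249 W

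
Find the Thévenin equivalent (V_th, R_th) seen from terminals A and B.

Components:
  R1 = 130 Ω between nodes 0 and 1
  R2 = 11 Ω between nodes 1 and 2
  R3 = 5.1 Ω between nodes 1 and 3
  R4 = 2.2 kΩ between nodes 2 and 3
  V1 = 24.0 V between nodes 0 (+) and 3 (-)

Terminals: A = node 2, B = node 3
Step 1 — V_th is the open-circuit voltage V_A - V_B (nothing connected across the terminals).
Nodal analysis, taking node 3 as the 0 V reference.
Source V1 fixes V_0 = 24 V.
KCL at each unknown node (sum of currents leaving = 0; resistances in Ω):
  Node 1: (V_1 - 24)/130 + (V_1 - V_2)/11 + (V_1 - 0)/5.1 = 0
  Node 2: (V_2 - V_1)/11 + (V_2 - 0)/2200 = 0
Collecting terms (coefficients in siemens):
  0.2947·V_1 - 0.09091·V_2 = 0.1846
  0.09136·V_2 - 0.09091·V_1 = 0
Determinant D = (0.2947)(0.09136) - (-0.09091)(-0.09091) = 0.01866
V_1 = [(0.1846)(0.09136) - (-0.09091)(0)]/D = 0.904 V
V_2 = [(0.2947)(0) - (0.1846)(-0.09091)]/D = 0.8995 V
V_th = V_2 - V_3 = 0.8995 - 0 = 0.8995 V
Step 2 — R_th: zero the source — replace V1 by a short circuit (node 3 merges into node 0) — and find the resistance seen between A (node 2) and B (node 0).
Reduce the network between node 2 (A) and node 0 (B) by series/parallel combination:
  Rp1 = R1 ‖ R3 (parallel, both between nodes 0 and 1) = 1/(1/130 + 1/5.1) = 4.907 Ω
  Rs1 = R2 + Rp1 (series, joined only at node 1) = 11 + 4.907 = 15.91 Ω
  Rp2 = R4 ‖ Rs1 (parallel, both between nodes 0 and 2) = 1/(1/2200 + 1/15.91) = 15.79 Ω
R_th = 15.79 Ω

Final answer: V_th = 0.8995 V, R_th = 15.79 Ω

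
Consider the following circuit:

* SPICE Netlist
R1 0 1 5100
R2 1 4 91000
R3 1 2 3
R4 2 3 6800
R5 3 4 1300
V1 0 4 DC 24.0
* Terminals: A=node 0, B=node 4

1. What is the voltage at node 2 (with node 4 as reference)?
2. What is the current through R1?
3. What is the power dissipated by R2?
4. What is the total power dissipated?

Nodal analysis, taking node 4 as the 0 V reference.
Source V1 fixes V_0 = 24 V.
KCL at each unknown node (sum of currents leaving = 0; resistances in Ω):
  Node 1: (V_1 - 24)/5100 + (V_1 - 0)/91000 + (V_1 - V_2)/3 = 0
  Node 2: (V_2 - V_1)/3 + (V_2 - V_3)/6800 = 0
  Node 3: (V_3 - V_2)/6800 + (V_3 - 0)/1300 = 0
Collecting terms (coefficients in siemens):
  0.3335·V_1 - 0.3333·V_2 = 0.004706
  0.3335·V_2 - 0.3333·V_1 - 0.0001471·V_3 = 0
  0.0009163·V_3 - 0.0001471·V_2 = 0
Solving these 3 simultaneous equations (Gaussian elimination) gives:
  V_1 = 14.24 V, V_2 = 14.23 V, V_3 = 2.285 V
Part 1:
  Read off the nodal solution: V_2 = 14.23 V
Part 2:
  I_R1 = (V_0 - V_1)/R1 = (24 - 14.24)/5100 = 0.001914 A
  Magnitude: I_R1 = 0.001914 A
Part 3:
  I_R2 = (V_1 - V_4)/R2 = (14.24 - 0)/91000 = 0.0001565 A
  P_R2 = I_R2² × R2 = (0.0001565)² × 91000 = 0.002228 W
Part 4:
  Power in each resistor, P = (ΔV)²/R:
    P_R1 = (24 - 14.24)²/5100 = 0.01868 W
    P_R2 = (14.24 - 0)²/91000 = 0.002228 W
    P_R3 = (14.24 - 14.23)²/3 = 0.000009265 W
    P_R4 = (14.23 - 2.285)²/6800 = 0.021 W
    P_R5 = (2.285 - 0)²/1300 = 0.004015 W
  P_total = P_R1 + P_R2 + P_R3 + P_R4 + P_R5 = 0.04593 W

Final answers:
1. V_2 = 14.23 V
2. I_R1 = 0.001914 A
3. P_R2 = 0.002228 W
4. P_total = 0.04593 W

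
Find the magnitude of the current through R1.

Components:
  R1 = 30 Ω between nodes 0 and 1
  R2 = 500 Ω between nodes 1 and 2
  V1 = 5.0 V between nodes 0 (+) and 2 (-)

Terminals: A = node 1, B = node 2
Nodal analysis, taking node 2 as the 0 V reference.
Source V1 fixes V_0 = 5 V.
KCL at each unknown node (sum of currents leaving = 0; resistances in Ω):
  Node 1: (V_1 - 5)/30 + (V_1 - 0)/500 = 0
Collecting terms: 0.03533 × V_1 = 0.1667  =>  V_1 = 4.717 V
I_R1 = (V_0 - V_1)/R1 = (5 - 4.717)/30 = 0.009434 A
|I_R1| = 0.009434 A

Final answer: |I_R1| = 0.009434 A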